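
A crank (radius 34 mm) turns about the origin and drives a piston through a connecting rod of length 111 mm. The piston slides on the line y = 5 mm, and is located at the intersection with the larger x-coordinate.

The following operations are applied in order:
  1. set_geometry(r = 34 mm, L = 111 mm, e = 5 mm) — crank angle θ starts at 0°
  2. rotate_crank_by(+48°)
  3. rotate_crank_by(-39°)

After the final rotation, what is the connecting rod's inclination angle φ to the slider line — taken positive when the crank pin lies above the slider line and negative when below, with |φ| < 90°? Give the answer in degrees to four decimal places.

0.1645

set_geometry: r = 34 mm, L = 111 mm, e = 5 mm; θ ← 0°
rotate_crank_by(+48°): θ ← 0° +48° = 48°
rotate_crank_by(-39°): θ ← 48° -39° = 9°
crank pin P = (r cos θ, r sin θ) = (33.581404, 5.318772)
h = r sin θ − e = 5.318772 − 5 = 0.318772
sin φ = h / L = 0.318772 / 111 = 0.00287182
φ = arcsin(0.00287182) = 0.164543°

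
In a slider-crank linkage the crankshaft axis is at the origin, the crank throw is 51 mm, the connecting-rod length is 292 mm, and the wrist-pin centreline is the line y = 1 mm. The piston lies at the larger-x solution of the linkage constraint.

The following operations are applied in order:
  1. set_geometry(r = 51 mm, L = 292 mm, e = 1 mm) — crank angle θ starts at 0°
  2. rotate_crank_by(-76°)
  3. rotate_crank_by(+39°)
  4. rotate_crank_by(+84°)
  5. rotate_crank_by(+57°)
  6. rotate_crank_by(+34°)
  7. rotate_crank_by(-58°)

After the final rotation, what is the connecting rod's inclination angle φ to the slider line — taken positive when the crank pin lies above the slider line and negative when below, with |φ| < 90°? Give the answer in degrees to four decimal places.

9.7052

set_geometry: r = 51 mm, L = 292 mm, e = 1 mm; θ ← 0°
rotate_crank_by(-76°): θ ← 0° -76° = -76°
rotate_crank_by(+39°): θ ← -76° +39° = -37°
rotate_crank_by(+84°): θ ← -37° +84° = 47°
rotate_crank_by(+57°): θ ← 47° +57° = 104°
rotate_crank_by(+34°): θ ← 104° +34° = 138°
rotate_crank_by(-58°): θ ← 138° -58° = 80°
crank pin P = (r cos θ, r sin θ) = (8.856057, 50.225195)
h = r sin θ − e = 50.225195 − 1 = 49.225195
sin φ = h / L = 49.225195 / 292 = 0.16857944
φ = arcsin(0.16857944) = 9.705235°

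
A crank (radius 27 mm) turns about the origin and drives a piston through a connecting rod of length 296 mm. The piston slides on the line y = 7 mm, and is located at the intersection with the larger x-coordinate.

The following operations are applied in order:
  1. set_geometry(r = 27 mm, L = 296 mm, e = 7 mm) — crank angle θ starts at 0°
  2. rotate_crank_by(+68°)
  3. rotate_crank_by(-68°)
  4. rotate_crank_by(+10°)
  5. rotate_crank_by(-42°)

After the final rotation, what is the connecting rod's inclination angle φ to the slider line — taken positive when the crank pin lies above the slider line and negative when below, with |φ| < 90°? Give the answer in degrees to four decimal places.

-4.1281

set_geometry: r = 27 mm, L = 296 mm, e = 7 mm; θ ← 0°
rotate_crank_by(+68°): θ ← 0° +68° = 68°
rotate_crank_by(-68°): θ ← 68° -68° = 0°
rotate_crank_by(+10°): θ ← 0° +10° = 10°
rotate_crank_by(-42°): θ ← 10° -42° = -32°
crank pin P = (r cos θ, r sin θ) = (22.897299, -14.307820)
h = r sin θ − e = -14.307820 − 7 = -21.307820
sin φ = h / L = -21.307820 / 296 = -0.07198588
φ = arcsin(-0.07198588) = -4.128058°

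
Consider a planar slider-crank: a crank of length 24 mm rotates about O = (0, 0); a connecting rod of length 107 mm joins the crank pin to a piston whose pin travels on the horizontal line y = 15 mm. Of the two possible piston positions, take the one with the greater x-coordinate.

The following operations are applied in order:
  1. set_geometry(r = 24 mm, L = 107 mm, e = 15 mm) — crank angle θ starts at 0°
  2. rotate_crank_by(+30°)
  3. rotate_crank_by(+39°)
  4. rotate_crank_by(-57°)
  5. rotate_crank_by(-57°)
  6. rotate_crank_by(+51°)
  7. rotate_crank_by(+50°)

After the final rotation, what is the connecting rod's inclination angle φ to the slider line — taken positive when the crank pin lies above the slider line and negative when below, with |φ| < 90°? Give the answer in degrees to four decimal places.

set_geometry: r = 24 mm, L = 107 mm, e = 15 mm; θ ← 0°
rotate_crank_by(+30°): θ ← 0° +30° = 30°
rotate_crank_by(+39°): θ ← 30° +39° = 69°
rotate_crank_by(-57°): θ ← 69° -57° = 12°
rotate_crank_by(-57°): θ ← 12° -57° = -45°
rotate_crank_by(+51°): θ ← -45° +51° = 6°
rotate_crank_by(+50°): θ ← 6° +50° = 56°
crank pin P = (r cos θ, r sin θ) = (13.420630, 19.896902)
h = r sin θ − e = 19.896902 − 15 = 4.896902
sin φ = h / L = 4.896902 / 107 = 0.04576544
φ = arcsin(0.04576544) = 2.623083°

2.6231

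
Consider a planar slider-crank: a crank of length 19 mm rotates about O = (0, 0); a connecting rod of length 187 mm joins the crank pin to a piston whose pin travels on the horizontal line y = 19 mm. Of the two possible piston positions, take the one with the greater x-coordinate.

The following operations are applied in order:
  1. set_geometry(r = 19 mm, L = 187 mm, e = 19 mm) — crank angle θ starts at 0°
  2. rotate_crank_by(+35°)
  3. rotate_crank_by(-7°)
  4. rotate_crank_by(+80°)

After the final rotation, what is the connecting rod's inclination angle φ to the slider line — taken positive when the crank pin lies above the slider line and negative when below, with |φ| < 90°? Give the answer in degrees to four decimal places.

set_geometry: r = 19 mm, L = 187 mm, e = 19 mm; θ ← 0°
rotate_crank_by(+35°): θ ← 0° +35° = 35°
rotate_crank_by(-7°): θ ← 35° -7° = 28°
rotate_crank_by(+80°): θ ← 28° +80° = 108°
crank pin P = (r cos θ, r sin θ) = (-5.871323, 18.070074)
h = r sin θ − e = 18.070074 − 19 = -0.929926
sin φ = h / L = -0.929926 / 187 = -0.00497287
φ = arcsin(-0.00497287) = -0.284925°

-0.2849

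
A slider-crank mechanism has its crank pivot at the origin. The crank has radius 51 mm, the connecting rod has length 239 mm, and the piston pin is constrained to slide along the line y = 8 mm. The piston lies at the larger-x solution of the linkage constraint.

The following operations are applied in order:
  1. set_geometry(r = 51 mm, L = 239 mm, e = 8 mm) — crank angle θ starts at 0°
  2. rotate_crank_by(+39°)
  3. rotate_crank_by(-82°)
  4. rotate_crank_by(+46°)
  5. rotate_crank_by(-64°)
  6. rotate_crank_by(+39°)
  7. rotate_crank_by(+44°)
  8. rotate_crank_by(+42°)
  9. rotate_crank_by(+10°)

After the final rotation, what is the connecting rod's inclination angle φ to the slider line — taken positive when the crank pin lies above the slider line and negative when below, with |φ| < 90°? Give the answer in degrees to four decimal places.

set_geometry: r = 51 mm, L = 239 mm, e = 8 mm; θ ← 0°
rotate_crank_by(+39°): θ ← 0° +39° = 39°
rotate_crank_by(-82°): θ ← 39° -82° = -43°
rotate_crank_by(+46°): θ ← -43° +46° = 3°
rotate_crank_by(-64°): θ ← 3° -64° = -61°
rotate_crank_by(+39°): θ ← -61° +39° = -22°
rotate_crank_by(+44°): θ ← -22° +44° = 22°
rotate_crank_by(+42°): θ ← 22° +42° = 64°
rotate_crank_by(+10°): θ ← 64° +10° = 74°
crank pin P = (r cos θ, r sin θ) = (14.057505, 49.024346)
h = r sin θ − e = 49.024346 − 8 = 41.024346
sin φ = h / L = 41.024346 / 239 = 0.17164999
φ = arcsin(0.17164999) = 9.883767°

9.8838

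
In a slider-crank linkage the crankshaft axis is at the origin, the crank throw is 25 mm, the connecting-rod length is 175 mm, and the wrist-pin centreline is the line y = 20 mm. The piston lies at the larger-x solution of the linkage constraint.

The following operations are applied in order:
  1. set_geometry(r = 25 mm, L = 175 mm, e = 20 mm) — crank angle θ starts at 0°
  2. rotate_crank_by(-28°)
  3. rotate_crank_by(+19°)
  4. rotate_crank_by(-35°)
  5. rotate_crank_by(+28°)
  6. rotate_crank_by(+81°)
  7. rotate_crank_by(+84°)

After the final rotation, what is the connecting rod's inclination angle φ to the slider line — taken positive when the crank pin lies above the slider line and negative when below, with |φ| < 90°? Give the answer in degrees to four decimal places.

set_geometry: r = 25 mm, L = 175 mm, e = 20 mm; θ ← 0°
rotate_crank_by(-28°): θ ← 0° -28° = -28°
rotate_crank_by(+19°): θ ← -28° +19° = -9°
rotate_crank_by(-35°): θ ← -9° -35° = -44°
rotate_crank_by(+28°): θ ← -44° +28° = -16°
rotate_crank_by(+81°): θ ← -16° +81° = 65°
rotate_crank_by(+84°): θ ← 65° +84° = 149°
crank pin P = (r cos θ, r sin θ) = (-21.429183, 12.875952)
h = r sin θ − e = 12.875952 − 20 = -7.124048
sin φ = h / L = -7.124048 / 175 = -0.04070885
φ = arcsin(-0.04070885) = -2.333090°

-2.3331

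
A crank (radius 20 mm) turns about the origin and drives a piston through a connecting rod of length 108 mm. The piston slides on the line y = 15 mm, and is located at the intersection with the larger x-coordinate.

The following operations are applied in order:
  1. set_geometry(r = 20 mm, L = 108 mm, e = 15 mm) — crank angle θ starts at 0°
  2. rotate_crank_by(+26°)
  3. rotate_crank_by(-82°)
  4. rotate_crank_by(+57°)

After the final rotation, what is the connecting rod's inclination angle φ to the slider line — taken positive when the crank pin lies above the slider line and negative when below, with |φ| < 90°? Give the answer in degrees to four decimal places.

set_geometry: r = 20 mm, L = 108 mm, e = 15 mm; θ ← 0°
rotate_crank_by(+26°): θ ← 0° +26° = 26°
rotate_crank_by(-82°): θ ← 26° -82° = -56°
rotate_crank_by(+57°): θ ← -56° +57° = 1°
crank pin P = (r cos θ, r sin θ) = (19.996954, 0.349048)
h = r sin θ − e = 0.349048 − 15 = -14.650952
sin φ = h / L = -14.650952 / 108 = -0.13565696
φ = arcsin(-0.13565696) = -7.796611°

-7.7966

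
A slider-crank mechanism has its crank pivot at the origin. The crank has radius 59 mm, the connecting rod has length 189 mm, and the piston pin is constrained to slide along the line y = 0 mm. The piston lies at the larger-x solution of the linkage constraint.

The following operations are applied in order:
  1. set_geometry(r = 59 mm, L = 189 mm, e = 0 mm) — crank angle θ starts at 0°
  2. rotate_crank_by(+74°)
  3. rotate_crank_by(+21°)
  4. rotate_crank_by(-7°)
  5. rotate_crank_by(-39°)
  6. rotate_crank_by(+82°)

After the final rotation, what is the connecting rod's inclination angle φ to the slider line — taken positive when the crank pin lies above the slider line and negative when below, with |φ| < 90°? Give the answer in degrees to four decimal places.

13.6268

set_geometry: r = 59 mm, L = 189 mm, e = 0 mm; θ ← 0°
rotate_crank_by(+74°): θ ← 0° +74° = 74°
rotate_crank_by(+21°): θ ← 74° +21° = 95°
rotate_crank_by(-7°): θ ← 95° -7° = 88°
rotate_crank_by(-39°): θ ← 88° -39° = 49°
rotate_crank_by(+82°): θ ← 49° +82° = 131°
crank pin P = (r cos θ, r sin θ) = (-38.707483, 44.527865)
h = r sin θ − e = 44.527865 − 0 = 44.527865
sin φ = h / L = 44.527865 / 189 = 0.23559717
φ = arcsin(0.23559717) = 13.626827°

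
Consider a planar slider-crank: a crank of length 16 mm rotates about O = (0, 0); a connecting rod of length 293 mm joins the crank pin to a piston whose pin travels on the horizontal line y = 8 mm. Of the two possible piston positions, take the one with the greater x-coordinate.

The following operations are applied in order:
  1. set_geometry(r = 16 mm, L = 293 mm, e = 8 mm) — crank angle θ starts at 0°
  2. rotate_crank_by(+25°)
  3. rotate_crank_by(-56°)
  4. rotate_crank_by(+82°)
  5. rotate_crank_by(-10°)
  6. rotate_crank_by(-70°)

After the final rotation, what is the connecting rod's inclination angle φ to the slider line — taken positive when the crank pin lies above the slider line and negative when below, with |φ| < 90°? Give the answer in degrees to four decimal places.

set_geometry: r = 16 mm, L = 293 mm, e = 8 mm; θ ← 0°
rotate_crank_by(+25°): θ ← 0° +25° = 25°
rotate_crank_by(-56°): θ ← 25° -56° = -31°
rotate_crank_by(+82°): θ ← -31° +82° = 51°
rotate_crank_by(-10°): θ ← 51° -10° = 41°
rotate_crank_by(-70°): θ ← 41° -70° = -29°
crank pin P = (r cos θ, r sin θ) = (13.993915, -7.756954)
h = r sin θ − e = -7.756954 − 8 = -15.756954
sin φ = h / L = -15.756954 / 293 = -0.05377800
φ = arcsin(-0.05377800) = -3.082740°

-3.0827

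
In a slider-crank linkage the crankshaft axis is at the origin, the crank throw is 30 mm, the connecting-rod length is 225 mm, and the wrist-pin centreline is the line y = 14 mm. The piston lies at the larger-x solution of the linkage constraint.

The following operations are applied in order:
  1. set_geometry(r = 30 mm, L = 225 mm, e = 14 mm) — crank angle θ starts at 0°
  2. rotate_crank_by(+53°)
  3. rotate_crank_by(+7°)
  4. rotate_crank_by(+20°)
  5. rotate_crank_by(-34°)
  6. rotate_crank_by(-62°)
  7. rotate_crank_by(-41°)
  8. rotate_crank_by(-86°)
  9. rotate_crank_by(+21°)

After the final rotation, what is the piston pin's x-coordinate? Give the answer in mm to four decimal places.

205.6185

set_geometry: r = 30 mm, L = 225 mm, e = 14 mm; θ ← 0°
rotate_crank_by(+53°): θ ← 0° +53° = 53°
rotate_crank_by(+7°): θ ← 53° +7° = 60°
rotate_crank_by(+20°): θ ← 60° +20° = 80°
rotate_crank_by(-34°): θ ← 80° -34° = 46°
rotate_crank_by(-62°): θ ← 46° -62° = -16°
rotate_crank_by(-41°): θ ← -16° -41° = -57°
rotate_crank_by(-86°): θ ← -57° -86° = -143°
rotate_crank_by(+21°): θ ← -143° +21° = -122°
crank pin P = (r cos θ, r sin θ) = (-15.897578, -25.441443)
h = r sin θ − e = -25.441443 − 14 = -39.441443
x = r cos θ + √(L² − h²) = -15.897578 + √(50625.0 − 1555.6274) = -15.897578 + 221.516077 = 205.618500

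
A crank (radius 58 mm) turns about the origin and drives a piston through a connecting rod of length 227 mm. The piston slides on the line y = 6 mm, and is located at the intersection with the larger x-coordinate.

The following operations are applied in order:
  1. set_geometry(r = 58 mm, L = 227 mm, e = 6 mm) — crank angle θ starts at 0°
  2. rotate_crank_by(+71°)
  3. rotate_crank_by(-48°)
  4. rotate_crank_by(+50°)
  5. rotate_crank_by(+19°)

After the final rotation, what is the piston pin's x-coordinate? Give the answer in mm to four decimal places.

set_geometry: r = 58 mm, L = 227 mm, e = 6 mm; θ ← 0°
rotate_crank_by(+71°): θ ← 0° +71° = 71°
rotate_crank_by(-48°): θ ← 71° -48° = 23°
rotate_crank_by(+50°): θ ← 23° +50° = 73°
rotate_crank_by(+19°): θ ← 73° +19° = 92°
crank pin P = (r cos θ, r sin θ) = (-2.024171, 57.964668)
h = r sin θ − e = 57.964668 − 6 = 51.964668
x = r cos θ + √(L² − h²) = -2.024171 + √(51529.0 − 2700.3267) = -2.024171 + 220.972110 = 218.947939

218.9479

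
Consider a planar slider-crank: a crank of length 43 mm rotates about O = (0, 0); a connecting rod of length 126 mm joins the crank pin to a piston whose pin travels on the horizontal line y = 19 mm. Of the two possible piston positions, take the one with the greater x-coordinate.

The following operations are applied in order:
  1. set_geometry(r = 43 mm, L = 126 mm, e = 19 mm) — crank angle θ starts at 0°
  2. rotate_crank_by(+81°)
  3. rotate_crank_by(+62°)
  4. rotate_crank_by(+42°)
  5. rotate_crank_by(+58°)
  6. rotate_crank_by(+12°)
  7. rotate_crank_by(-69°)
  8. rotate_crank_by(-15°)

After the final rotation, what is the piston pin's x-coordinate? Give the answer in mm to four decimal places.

82.9302

set_geometry: r = 43 mm, L = 126 mm, e = 19 mm; θ ← 0°
rotate_crank_by(+81°): θ ← 0° +81° = 81°
rotate_crank_by(+62°): θ ← 81° +62° = 143°
rotate_crank_by(+42°): θ ← 143° +42° = 185°
rotate_crank_by(+58°): θ ← 185° +58° = 243°
rotate_crank_by(+12°): θ ← 243° +12° = 255°
rotate_crank_by(-69°): θ ← 255° -69° = 186°
rotate_crank_by(-15°): θ ← 186° -15° = 171°
crank pin P = (r cos θ, r sin θ) = (-42.470599, 6.726682)
h = r sin θ − e = 6.726682 − 19 = -12.273318
x = r cos θ + √(L² − h²) = -42.470599 + √(15876.0 − 150.6343) = -42.470599 + 125.400820 = 82.930221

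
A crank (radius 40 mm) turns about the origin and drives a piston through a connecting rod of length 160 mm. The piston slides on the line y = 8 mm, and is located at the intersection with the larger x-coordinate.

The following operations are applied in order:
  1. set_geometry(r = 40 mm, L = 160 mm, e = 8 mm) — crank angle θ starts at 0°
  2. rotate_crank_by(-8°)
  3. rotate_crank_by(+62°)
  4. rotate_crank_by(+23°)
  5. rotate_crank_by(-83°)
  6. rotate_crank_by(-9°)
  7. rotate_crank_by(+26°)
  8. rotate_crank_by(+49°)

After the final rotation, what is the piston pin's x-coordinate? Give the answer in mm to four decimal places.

177.7665

set_geometry: r = 40 mm, L = 160 mm, e = 8 mm; θ ← 0°
rotate_crank_by(-8°): θ ← 0° -8° = -8°
rotate_crank_by(+62°): θ ← -8° +62° = 54°
rotate_crank_by(+23°): θ ← 54° +23° = 77°
rotate_crank_by(-83°): θ ← 77° -83° = -6°
rotate_crank_by(-9°): θ ← -6° -9° = -15°
rotate_crank_by(+26°): θ ← -15° +26° = 11°
rotate_crank_by(+49°): θ ← 11° +49° = 60°
crank pin P = (r cos θ, r sin θ) = (20.000000, 34.641016)
h = r sin θ − e = 34.641016 − 8 = 26.641016
x = r cos θ + √(L² − h²) = 20.000000 + √(25600.0 − 709.7437) = 20.000000 + 157.766461 = 177.766461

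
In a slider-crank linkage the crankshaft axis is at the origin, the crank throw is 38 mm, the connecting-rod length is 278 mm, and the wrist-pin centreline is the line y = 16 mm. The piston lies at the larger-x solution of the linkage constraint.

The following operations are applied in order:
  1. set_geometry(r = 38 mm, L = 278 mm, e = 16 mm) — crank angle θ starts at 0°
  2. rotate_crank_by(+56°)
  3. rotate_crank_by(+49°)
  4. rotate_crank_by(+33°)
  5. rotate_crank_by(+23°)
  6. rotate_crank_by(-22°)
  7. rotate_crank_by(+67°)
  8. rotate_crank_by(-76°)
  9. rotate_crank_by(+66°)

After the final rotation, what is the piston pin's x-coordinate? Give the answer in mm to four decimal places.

set_geometry: r = 38 mm, L = 278 mm, e = 16 mm; θ ← 0°
rotate_crank_by(+56°): θ ← 0° +56° = 56°
rotate_crank_by(+49°): θ ← 56° +49° = 105°
rotate_crank_by(+33°): θ ← 105° +33° = 138°
rotate_crank_by(+23°): θ ← 138° +23° = 161°
rotate_crank_by(-22°): θ ← 161° -22° = 139°
rotate_crank_by(+67°): θ ← 139° +67° = 206°
rotate_crank_by(-76°): θ ← 206° -76° = 130°
rotate_crank_by(+66°): θ ← 130° +66° = 196°
crank pin P = (r cos θ, r sin θ) = (-36.527944, -10.474220)
h = r sin θ − e = -10.474220 − 16 = -26.474220
x = r cos θ + √(L² − h²) = -36.527944 + √(77284.0 − 700.8843) = -36.527944 + 276.736546 = 240.208601

240.2086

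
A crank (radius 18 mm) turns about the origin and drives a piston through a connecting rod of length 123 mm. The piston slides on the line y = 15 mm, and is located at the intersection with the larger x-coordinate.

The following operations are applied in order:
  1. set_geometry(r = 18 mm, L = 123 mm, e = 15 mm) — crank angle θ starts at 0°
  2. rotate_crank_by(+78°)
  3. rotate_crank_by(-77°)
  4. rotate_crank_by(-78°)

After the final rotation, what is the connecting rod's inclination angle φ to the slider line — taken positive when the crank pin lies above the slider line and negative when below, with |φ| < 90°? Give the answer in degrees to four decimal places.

-15.3397

set_geometry: r = 18 mm, L = 123 mm, e = 15 mm; θ ← 0°
rotate_crank_by(+78°): θ ← 0° +78° = 78°
rotate_crank_by(-77°): θ ← 78° -77° = 1°
rotate_crank_by(-78°): θ ← 1° -78° = -77°
crank pin P = (r cos θ, r sin θ) = (4.049119, -17.538661)
h = r sin θ − e = -17.538661 − 15 = -32.538661
sin φ = h / L = -32.538661 / 123 = -0.26454196
φ = arcsin(-0.26454196) = -15.339738°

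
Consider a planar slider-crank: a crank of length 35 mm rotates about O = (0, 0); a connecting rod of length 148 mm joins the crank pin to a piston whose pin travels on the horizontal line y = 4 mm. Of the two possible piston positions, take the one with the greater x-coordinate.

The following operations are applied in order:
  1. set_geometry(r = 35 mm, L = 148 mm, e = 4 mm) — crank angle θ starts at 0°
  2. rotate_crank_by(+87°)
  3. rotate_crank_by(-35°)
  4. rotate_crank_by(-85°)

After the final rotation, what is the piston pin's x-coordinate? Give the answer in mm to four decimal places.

175.5456

set_geometry: r = 35 mm, L = 148 mm, e = 4 mm; θ ← 0°
rotate_crank_by(+87°): θ ← 0° +87° = 87°
rotate_crank_by(-35°): θ ← 87° -35° = 52°
rotate_crank_by(-85°): θ ← 52° -85° = -33°
crank pin P = (r cos θ, r sin θ) = (29.353470, -19.062366)
h = r sin θ − e = -19.062366 − 4 = -23.062366
x = r cos θ + √(L² − h²) = 29.353470 + √(21904.0 − 531.8727) = 29.353470 + 146.192090 = 175.545560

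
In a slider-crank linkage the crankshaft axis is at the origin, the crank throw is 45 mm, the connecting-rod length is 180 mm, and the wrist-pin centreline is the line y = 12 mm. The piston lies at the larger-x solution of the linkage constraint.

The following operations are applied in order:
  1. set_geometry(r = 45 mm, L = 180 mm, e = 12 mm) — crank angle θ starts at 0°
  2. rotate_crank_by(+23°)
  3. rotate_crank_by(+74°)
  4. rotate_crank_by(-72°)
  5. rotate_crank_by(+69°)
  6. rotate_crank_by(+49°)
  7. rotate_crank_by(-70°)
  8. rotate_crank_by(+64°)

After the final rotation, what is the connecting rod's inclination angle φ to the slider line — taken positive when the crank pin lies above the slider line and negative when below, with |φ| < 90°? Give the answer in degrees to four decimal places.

set_geometry: r = 45 mm, L = 180 mm, e = 12 mm; θ ← 0°
rotate_crank_by(+23°): θ ← 0° +23° = 23°
rotate_crank_by(+74°): θ ← 23° +74° = 97°
rotate_crank_by(-72°): θ ← 97° -72° = 25°
rotate_crank_by(+69°): θ ← 25° +69° = 94°
rotate_crank_by(+49°): θ ← 94° +49° = 143°
rotate_crank_by(-70°): θ ← 143° -70° = 73°
rotate_crank_by(+64°): θ ← 73° +64° = 137°
crank pin P = (r cos θ, r sin θ) = (-32.910917, 30.689926)
h = r sin θ − e = 30.689926 − 12 = 18.689926
sin φ = h / L = 18.689926 / 180 = 0.10383292
φ = arcsin(0.10383292) = 5.959930°

5.9599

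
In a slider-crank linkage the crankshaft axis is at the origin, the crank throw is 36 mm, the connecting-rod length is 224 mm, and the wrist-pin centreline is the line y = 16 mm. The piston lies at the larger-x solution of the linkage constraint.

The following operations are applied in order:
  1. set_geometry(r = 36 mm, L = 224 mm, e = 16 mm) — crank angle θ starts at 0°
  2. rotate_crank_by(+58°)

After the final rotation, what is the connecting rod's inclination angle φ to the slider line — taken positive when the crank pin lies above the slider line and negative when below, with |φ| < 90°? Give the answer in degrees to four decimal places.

3.7191

set_geometry: r = 36 mm, L = 224 mm, e = 16 mm; θ ← 0°
rotate_crank_by(+58°): θ ← 0° +58° = 58°
crank pin P = (r cos θ, r sin θ) = (19.077094, 30.529731)
h = r sin θ − e = 30.529731 − 16 = 14.529731
sin φ = h / L = 14.529731 / 224 = 0.06486487
φ = arcsin(0.06486487) = 3.719095°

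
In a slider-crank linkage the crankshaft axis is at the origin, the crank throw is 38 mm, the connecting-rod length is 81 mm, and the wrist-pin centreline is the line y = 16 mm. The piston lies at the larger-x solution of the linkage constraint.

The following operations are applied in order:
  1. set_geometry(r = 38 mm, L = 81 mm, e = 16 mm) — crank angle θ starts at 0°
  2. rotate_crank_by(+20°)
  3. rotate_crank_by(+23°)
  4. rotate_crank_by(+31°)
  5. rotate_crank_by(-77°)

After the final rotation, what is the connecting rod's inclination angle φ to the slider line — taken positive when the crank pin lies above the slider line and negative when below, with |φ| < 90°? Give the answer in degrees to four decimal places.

-12.8314

set_geometry: r = 38 mm, L = 81 mm, e = 16 mm; θ ← 0°
rotate_crank_by(+20°): θ ← 0° +20° = 20°
rotate_crank_by(+23°): θ ← 20° +23° = 43°
rotate_crank_by(+31°): θ ← 43° +31° = 74°
rotate_crank_by(-77°): θ ← 74° -77° = -3°
crank pin P = (r cos θ, r sin θ) = (37.947922, -1.988766)
h = r sin θ − e = -1.988766 − 16 = -17.988766
sin φ = h / L = -17.988766 / 81 = -0.22208354
φ = arcsin(-0.22208354) = -12.831439°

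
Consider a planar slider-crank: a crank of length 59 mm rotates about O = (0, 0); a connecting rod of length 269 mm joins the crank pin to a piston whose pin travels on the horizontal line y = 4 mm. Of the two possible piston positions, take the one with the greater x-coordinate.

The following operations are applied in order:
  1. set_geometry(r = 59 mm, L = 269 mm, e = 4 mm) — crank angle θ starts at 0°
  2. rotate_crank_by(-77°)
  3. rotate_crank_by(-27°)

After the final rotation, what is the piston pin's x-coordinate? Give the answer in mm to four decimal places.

247.6612

set_geometry: r = 59 mm, L = 269 mm, e = 4 mm; θ ← 0°
rotate_crank_by(-77°): θ ← 0° -77° = -77°
rotate_crank_by(-27°): θ ← -77° -27° = -104°
crank pin P = (r cos θ, r sin θ) = (-14.273392, -57.247448)
h = r sin θ − e = -57.247448 − 4 = -61.247448
x = r cos θ + √(L² − h²) = -14.273392 + √(72361.0 − 3751.2499) = -14.273392 + 261.934630 = 247.661238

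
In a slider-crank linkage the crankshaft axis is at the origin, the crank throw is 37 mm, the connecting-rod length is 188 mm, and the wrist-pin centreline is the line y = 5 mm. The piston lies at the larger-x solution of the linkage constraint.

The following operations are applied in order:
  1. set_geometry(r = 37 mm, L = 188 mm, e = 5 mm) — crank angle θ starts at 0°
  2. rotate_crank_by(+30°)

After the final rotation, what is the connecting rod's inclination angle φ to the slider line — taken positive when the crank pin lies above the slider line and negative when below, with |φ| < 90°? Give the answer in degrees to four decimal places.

4.1179

set_geometry: r = 37 mm, L = 188 mm, e = 5 mm; θ ← 0°
rotate_crank_by(+30°): θ ← 0° +30° = 30°
crank pin P = (r cos θ, r sin θ) = (32.042940, 18.500000)
h = r sin θ − e = 18.500000 − 5 = 13.500000
sin φ = h / L = 13.500000 / 188 = 0.07180851
φ = arcsin(0.07180851) = 4.117869°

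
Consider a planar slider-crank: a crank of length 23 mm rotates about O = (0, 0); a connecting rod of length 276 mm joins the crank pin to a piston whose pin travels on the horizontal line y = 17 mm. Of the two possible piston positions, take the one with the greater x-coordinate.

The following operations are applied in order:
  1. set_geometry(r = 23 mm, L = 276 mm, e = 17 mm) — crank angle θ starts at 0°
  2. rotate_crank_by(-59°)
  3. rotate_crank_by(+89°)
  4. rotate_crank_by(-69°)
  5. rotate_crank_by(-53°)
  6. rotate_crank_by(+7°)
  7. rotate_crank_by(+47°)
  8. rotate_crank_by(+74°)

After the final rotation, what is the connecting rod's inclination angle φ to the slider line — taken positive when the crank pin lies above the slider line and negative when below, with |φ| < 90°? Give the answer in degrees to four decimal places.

-0.7226

set_geometry: r = 23 mm, L = 276 mm, e = 17 mm; θ ← 0°
rotate_crank_by(-59°): θ ← 0° -59° = -59°
rotate_crank_by(+89°): θ ← -59° +89° = 30°
rotate_crank_by(-69°): θ ← 30° -69° = -39°
rotate_crank_by(-53°): θ ← -39° -53° = -92°
rotate_crank_by(+7°): θ ← -92° +7° = -85°
rotate_crank_by(+47°): θ ← -85° +47° = -38°
rotate_crank_by(+74°): θ ← -38° +74° = 36°
crank pin P = (r cos θ, r sin θ) = (18.607391, 13.519061)
h = r sin θ − e = 13.519061 − 17 = -3.480939
sin φ = h / L = -3.480939 / 276 = -0.01261210
φ = arcsin(-0.01261210) = -0.722639°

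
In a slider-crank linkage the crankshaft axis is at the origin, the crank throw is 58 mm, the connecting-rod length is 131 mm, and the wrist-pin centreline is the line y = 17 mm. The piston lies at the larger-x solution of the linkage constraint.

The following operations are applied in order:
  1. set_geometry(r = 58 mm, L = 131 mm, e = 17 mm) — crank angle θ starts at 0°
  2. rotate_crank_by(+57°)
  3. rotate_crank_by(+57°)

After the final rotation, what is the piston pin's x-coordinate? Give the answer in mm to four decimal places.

set_geometry: r = 58 mm, L = 131 mm, e = 17 mm; θ ← 0°
rotate_crank_by(+57°): θ ← 0° +57° = 57°
rotate_crank_by(+57°): θ ← 57° +57° = 114°
crank pin P = (r cos θ, r sin θ) = (-23.590725, 52.985637)
h = r sin θ − e = 52.985637 − 17 = 35.985637
x = r cos θ + √(L² − h²) = -23.590725 + √(17161.0 − 1294.9660) = -23.590725 + 125.960446 = 102.369721

102.3697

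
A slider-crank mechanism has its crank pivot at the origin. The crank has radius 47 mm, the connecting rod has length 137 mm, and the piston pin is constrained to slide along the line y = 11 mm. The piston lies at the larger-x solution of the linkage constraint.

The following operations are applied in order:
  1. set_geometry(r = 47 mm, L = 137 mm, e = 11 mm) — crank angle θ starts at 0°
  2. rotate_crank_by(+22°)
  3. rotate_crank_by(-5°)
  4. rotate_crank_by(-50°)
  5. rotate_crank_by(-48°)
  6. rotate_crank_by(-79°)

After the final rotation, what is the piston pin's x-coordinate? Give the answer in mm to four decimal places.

set_geometry: r = 47 mm, L = 137 mm, e = 11 mm; θ ← 0°
rotate_crank_by(+22°): θ ← 0° +22° = 22°
rotate_crank_by(-5°): θ ← 22° -5° = 17°
rotate_crank_by(-50°): θ ← 17° -50° = -33°
rotate_crank_by(-48°): θ ← -33° -48° = -81°
rotate_crank_by(-79°): θ ← -81° -79° = -160°
crank pin P = (r cos θ, r sin θ) = (-44.165553, -16.074947)
h = r sin θ − e = -16.074947 − 11 = -27.074947
x = r cos θ + √(L² − h²) = -44.165553 + √(18769.0 − 733.0527) = -44.165553 + 134.297979 = 90.132426

90.1324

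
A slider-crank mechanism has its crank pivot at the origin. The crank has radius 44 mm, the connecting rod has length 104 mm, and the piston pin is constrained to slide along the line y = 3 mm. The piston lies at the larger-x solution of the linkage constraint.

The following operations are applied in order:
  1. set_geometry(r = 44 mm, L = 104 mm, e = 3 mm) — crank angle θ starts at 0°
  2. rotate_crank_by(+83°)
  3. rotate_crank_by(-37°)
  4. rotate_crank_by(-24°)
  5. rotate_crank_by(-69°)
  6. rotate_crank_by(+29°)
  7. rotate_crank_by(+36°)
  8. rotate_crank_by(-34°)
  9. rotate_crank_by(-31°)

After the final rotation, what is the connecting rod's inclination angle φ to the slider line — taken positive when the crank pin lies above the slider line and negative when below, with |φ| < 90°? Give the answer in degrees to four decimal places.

set_geometry: r = 44 mm, L = 104 mm, e = 3 mm; θ ← 0°
rotate_crank_by(+83°): θ ← 0° +83° = 83°
rotate_crank_by(-37°): θ ← 83° -37° = 46°
rotate_crank_by(-24°): θ ← 46° -24° = 22°
rotate_crank_by(-69°): θ ← 22° -69° = -47°
rotate_crank_by(+29°): θ ← -47° +29° = -18°
rotate_crank_by(+36°): θ ← -18° +36° = 18°
rotate_crank_by(-34°): θ ← 18° -34° = -16°
rotate_crank_by(-31°): θ ← -16° -31° = -47°
crank pin P = (r cos θ, r sin θ) = (30.007928, -32.179563)
h = r sin θ − e = -32.179563 − 3 = -35.179563
sin φ = h / L = -35.179563 / 104 = -0.33826503
φ = arcsin(-0.33826503) = -19.771205°

-19.7712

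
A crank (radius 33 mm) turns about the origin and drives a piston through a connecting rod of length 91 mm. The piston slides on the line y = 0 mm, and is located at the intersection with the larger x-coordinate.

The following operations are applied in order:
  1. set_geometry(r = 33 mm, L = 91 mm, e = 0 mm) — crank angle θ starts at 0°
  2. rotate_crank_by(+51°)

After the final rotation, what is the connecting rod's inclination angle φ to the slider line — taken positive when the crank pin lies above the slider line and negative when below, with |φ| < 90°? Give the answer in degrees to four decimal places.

set_geometry: r = 33 mm, L = 91 mm, e = 0 mm; θ ← 0°
rotate_crank_by(+51°): θ ← 0° +51° = 51°
crank pin P = (r cos θ, r sin θ) = (20.767573, 25.645817)
h = r sin θ − e = 25.645817 − 0 = 25.645817
sin φ = h / L = 25.645817 / 91 = 0.28182216
φ = arcsin(0.28182216) = 16.368987°

16.3690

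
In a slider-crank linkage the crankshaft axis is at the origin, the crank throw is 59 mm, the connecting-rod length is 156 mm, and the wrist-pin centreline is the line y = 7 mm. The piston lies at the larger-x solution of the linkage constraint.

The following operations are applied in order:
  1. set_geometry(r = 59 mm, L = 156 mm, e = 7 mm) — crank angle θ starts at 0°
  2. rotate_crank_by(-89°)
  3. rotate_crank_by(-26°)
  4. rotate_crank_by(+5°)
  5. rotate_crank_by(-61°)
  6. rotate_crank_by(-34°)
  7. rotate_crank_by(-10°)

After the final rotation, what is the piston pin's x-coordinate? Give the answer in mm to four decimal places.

105.3436

set_geometry: r = 59 mm, L = 156 mm, e = 7 mm; θ ← 0°
rotate_crank_by(-89°): θ ← 0° -89° = -89°
rotate_crank_by(-26°): θ ← -89° -26° = -115°
rotate_crank_by(+5°): θ ← -115° +5° = -110°
rotate_crank_by(-61°): θ ← -110° -61° = -171°
rotate_crank_by(-34°): θ ← -171° -34° = -205°
rotate_crank_by(-10°): θ ← -205° -10° = -215°
crank pin P = (r cos θ, r sin θ) = (-48.329971, 33.841010)
h = r sin θ − e = 33.841010 − 7 = 26.841010
x = r cos θ + √(L² − h²) = -48.329971 + √(24336.0 − 720.4398) = -48.329971 + 153.673551 = 105.343580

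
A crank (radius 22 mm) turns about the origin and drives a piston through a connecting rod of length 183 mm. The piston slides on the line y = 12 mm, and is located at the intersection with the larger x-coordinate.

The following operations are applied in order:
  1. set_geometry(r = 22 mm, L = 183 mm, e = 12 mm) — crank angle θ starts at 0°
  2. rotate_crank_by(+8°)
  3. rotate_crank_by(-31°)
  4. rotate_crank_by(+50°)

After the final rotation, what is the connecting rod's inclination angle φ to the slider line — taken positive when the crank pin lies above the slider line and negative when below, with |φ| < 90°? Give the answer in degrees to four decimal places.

-0.6300

set_geometry: r = 22 mm, L = 183 mm, e = 12 mm; θ ← 0°
rotate_crank_by(+8°): θ ← 0° +8° = 8°
rotate_crank_by(-31°): θ ← 8° -31° = -23°
rotate_crank_by(+50°): θ ← -23° +50° = 27°
crank pin P = (r cos θ, r sin θ) = (19.602144, 9.987791)
h = r sin θ − e = 9.987791 − 12 = -2.012209
sin φ = h / L = -2.012209 / 183 = -0.01099568
φ = arcsin(-0.01099568) = -0.630019°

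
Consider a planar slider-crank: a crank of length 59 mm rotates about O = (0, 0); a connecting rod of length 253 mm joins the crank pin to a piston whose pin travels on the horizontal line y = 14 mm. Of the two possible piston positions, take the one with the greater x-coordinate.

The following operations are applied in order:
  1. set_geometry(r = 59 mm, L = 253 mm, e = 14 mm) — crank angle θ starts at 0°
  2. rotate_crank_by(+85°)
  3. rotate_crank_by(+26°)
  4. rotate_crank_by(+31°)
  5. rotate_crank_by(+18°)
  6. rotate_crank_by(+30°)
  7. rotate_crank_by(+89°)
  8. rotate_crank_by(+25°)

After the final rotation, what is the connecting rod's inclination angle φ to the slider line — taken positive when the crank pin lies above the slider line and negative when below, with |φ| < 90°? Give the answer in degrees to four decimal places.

-14.3988

set_geometry: r = 59 mm, L = 253 mm, e = 14 mm; θ ← 0°
rotate_crank_by(+85°): θ ← 0° +85° = 85°
rotate_crank_by(+26°): θ ← 85° +26° = 111°
rotate_crank_by(+31°): θ ← 111° +31° = 142°
rotate_crank_by(+18°): θ ← 142° +18° = 160°
rotate_crank_by(+30°): θ ← 160° +30° = 190°
rotate_crank_by(+89°): θ ← 190° +89° = 279°
rotate_crank_by(+25°): θ ← 279° +25° = 304°
crank pin P = (r cos θ, r sin θ) = (32.992381, -48.913217)
h = r sin θ − e = -48.913217 − 14 = -62.913217
sin φ = h / L = -62.913217 / 253 = -0.24866884
φ = arcsin(-0.24866884) = -14.398755°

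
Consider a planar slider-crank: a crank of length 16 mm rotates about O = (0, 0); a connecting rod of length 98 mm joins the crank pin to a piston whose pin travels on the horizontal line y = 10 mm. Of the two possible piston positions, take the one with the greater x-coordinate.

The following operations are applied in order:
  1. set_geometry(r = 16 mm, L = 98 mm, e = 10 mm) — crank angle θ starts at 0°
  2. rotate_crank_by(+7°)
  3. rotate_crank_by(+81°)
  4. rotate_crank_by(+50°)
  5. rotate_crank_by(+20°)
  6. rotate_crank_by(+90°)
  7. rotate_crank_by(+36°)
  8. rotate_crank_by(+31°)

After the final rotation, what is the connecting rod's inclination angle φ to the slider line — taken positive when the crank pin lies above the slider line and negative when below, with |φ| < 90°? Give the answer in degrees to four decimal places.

-12.5615

set_geometry: r = 16 mm, L = 98 mm, e = 10 mm; θ ← 0°
rotate_crank_by(+7°): θ ← 0° +7° = 7°
rotate_crank_by(+81°): θ ← 7° +81° = 88°
rotate_crank_by(+50°): θ ← 88° +50° = 138°
rotate_crank_by(+20°): θ ← 138° +20° = 158°
rotate_crank_by(+90°): θ ← 158° +90° = 248°
rotate_crank_by(+36°): θ ← 248° +36° = 284°
rotate_crank_by(+31°): θ ← 284° +31° = 315°
crank pin P = (r cos θ, r sin θ) = (11.313708, -11.313708)
h = r sin θ − e = -11.313708 − 10 = -21.313708
sin φ = h / L = -21.313708 / 98 = -0.21748682
φ = arcsin(-0.21748682) = -12.561465°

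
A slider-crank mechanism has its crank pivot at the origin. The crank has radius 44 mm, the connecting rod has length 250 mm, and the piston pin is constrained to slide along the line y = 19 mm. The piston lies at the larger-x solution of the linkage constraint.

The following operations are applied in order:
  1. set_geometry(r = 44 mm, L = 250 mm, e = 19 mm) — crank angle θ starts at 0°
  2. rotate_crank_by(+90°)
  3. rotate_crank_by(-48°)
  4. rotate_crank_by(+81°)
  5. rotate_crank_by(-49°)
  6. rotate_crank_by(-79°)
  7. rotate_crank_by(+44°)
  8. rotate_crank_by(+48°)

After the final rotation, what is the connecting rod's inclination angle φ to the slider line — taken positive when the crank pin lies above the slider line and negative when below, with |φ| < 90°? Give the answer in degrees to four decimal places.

5.7253

set_geometry: r = 44 mm, L = 250 mm, e = 19 mm; θ ← 0°
rotate_crank_by(+90°): θ ← 0° +90° = 90°
rotate_crank_by(-48°): θ ← 90° -48° = 42°
rotate_crank_by(+81°): θ ← 42° +81° = 123°
rotate_crank_by(-49°): θ ← 123° -49° = 74°
rotate_crank_by(-79°): θ ← 74° -79° = -5°
rotate_crank_by(+44°): θ ← -5° +44° = 39°
rotate_crank_by(+48°): θ ← 39° +48° = 87°
crank pin P = (r cos θ, r sin θ) = (2.302782, 43.939700)
h = r sin θ − e = 43.939700 − 19 = 24.939700
sin φ = h / L = 24.939700 / 250 = 0.09975880
φ = arcsin(0.09975880) = 5.725281°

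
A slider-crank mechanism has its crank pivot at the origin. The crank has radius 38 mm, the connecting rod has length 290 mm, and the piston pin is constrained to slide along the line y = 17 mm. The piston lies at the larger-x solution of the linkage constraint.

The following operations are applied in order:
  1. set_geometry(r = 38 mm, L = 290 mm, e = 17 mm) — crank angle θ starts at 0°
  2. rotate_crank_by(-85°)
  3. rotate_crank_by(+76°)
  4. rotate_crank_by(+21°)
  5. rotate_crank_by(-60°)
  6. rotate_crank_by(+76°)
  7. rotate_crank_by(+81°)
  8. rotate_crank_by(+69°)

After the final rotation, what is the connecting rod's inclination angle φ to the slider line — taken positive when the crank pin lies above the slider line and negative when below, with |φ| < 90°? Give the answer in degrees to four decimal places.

-3.0982

set_geometry: r = 38 mm, L = 290 mm, e = 17 mm; θ ← 0°
rotate_crank_by(-85°): θ ← 0° -85° = -85°
rotate_crank_by(+76°): θ ← -85° +76° = -9°
rotate_crank_by(+21°): θ ← -9° +21° = 12°
rotate_crank_by(-60°): θ ← 12° -60° = -48°
rotate_crank_by(+76°): θ ← -48° +76° = 28°
rotate_crank_by(+81°): θ ← 28° +81° = 109°
rotate_crank_by(+69°): θ ← 109° +69° = 178°
crank pin P = (r cos θ, r sin θ) = (-37.976851, 1.326181)
h = r sin θ − e = 1.326181 − 17 = -15.673819
sin φ = h / L = -15.673819 / 290 = -0.05404765
φ = arcsin(-0.05404765) = -3.098212°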